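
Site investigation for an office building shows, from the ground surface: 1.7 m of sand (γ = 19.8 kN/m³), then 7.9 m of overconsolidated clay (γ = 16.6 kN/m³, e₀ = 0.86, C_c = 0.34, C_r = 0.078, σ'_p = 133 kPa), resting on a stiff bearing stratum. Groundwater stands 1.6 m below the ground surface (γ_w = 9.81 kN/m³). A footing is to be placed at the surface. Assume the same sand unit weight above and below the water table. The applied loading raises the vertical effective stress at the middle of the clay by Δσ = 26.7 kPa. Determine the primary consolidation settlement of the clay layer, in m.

S_c ≈ 0.0533 m

Mid-depth of clay below the ground surface: z = 1.7 + 7.9/2 = 5.65 m.
Total vertical stress at mid-clay: σ_v = 19.8×1.7 + 16.6×3.95 = 99.23 kPa.
Pore pressure: u = 9.81×(5.65 − 1.6) = 39.73 kPa.
Initial effective stress: σ'_0 = σ_v − u = 99.23 − 39.73 = 59.5 kPa.
Final effective stress: σ'_f = 59.5 + 26.7 = 86.2 kPa.
σ'_f = 86.2 ≤ σ'_p = 133 kPa, so the clay remains overconsolidated and only the recompression index applies:
S_c = C_r·H/(1+e₀)·log₁₀(σ'_f/σ'_0) = 0.078×7.9/1.86×log₁₀(86.2/59.5)
    = 0.33129 × 0.16099 = 0.05333 m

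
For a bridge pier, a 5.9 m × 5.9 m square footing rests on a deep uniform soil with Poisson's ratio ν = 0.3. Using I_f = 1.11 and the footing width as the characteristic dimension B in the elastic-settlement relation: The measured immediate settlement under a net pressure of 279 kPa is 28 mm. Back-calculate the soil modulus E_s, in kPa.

S_e = q·B·(1−ν²)/E_s · I_f  ⇒  E_s = q·B·(1−ν²)·I_f / S_e.
E_s = 279 × 5.9 × 0.91 × 1.11 / 0.028 = 59380 kPa

E_s ≈ 59400 kPa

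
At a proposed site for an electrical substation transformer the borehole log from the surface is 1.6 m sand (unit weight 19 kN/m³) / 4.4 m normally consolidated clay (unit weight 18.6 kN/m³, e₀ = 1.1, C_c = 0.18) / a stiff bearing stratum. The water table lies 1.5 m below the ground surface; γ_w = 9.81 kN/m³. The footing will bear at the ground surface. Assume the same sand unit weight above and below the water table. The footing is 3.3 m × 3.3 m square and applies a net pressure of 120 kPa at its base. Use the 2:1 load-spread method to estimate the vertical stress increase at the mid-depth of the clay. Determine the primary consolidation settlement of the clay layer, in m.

S_c ≈ 0.0698 m

Mid-depth of clay below the ground surface: z = 1.6 + 4.4/2 = 3.8 m.
Total vertical stress at mid-clay: σ_v = 19×1.6 + 18.6×2.2 = 71.32 kPa.
Pore pressure: u = 9.81×(3.8 − 1.5) = 22.563 kPa.
Initial effective stress: σ'_0 = σ_v − u = 71.32 − 22.563 = 48.757 kPa.
Stress increase at mid-clay by the 2:1 spreading method:
Δσ = qBL/((B+z)(L+z)) = 120×3.3×3.3/((3.3+3.8)(3.3+3.8)) = 25.923 kPa
Final effective stress: σ'_f = σ'_0 + Δσ = 48.757 + 25.923 = 74.68 kPa.
Normally consolidated clay, so the full stress increment lies on the virgin compression line:
S_c = C_c·H/(1+e₀)·log₁₀(σ'_f/σ'_0) = 0.18×4.4/(1+1.1)×log₁₀(74.68/48.757)
    = 0.37714 × 0.18517 = 0.06984 m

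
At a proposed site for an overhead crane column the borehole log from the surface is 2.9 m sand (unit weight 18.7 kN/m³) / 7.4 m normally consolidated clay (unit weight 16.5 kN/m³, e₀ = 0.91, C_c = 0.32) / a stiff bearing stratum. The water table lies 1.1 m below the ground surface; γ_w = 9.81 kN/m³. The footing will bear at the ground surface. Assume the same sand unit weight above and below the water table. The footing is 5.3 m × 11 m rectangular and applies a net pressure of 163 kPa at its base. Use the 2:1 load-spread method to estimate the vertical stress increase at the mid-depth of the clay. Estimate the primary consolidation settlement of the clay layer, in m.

S_c ≈ 0.298 m

Mid-depth of clay below the ground surface: z = 2.9 + 7.4/2 = 6.6 m.
Total vertical stress at mid-clay: σ_v = 18.7×2.9 + 16.5×3.7 = 115.28 kPa.
Pore pressure: u = 9.81×(6.6 − 1.1) = 53.955 kPa.
Initial effective stress: σ'_0 = σ_v − u = 115.28 − 53.955 = 61.325 kPa.
Stress increase at mid-clay by the 2:1 spreading method:
Δσ = qBL/((B+z)(L+z)) = 163×5.3×11/((5.3+6.6)(11+6.6)) = 45.373 kPa
Final effective stress: σ'_f = σ'_0 + Δσ = 61.325 + 45.373 = 106.7 kPa.
Normally consolidated clay, so the full stress increment lies on the virgin compression line:
S_c = C_c·H/(1+e₀)·log₁₀(σ'_f/σ'_0) = 0.32×7.4/(1+0.91)×log₁₀(106.7/61.325)
    = 1.2398 × 0.24053 = 0.2982 m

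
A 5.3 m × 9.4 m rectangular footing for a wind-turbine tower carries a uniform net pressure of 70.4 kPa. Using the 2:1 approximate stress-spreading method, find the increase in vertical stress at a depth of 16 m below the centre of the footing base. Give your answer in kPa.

By the 2:1 method the load spreads at 1 horizontal : 2 vertical, so at depth z the loaded area has grown by z in each plan dimension:
Δσ = qBL/((B+z)(L+z)) = 70.4×5.3×9.4/((5.3+16)(9.4+16)) = 6.4828 kPa

Δσ_z ≈ 6.48 kPa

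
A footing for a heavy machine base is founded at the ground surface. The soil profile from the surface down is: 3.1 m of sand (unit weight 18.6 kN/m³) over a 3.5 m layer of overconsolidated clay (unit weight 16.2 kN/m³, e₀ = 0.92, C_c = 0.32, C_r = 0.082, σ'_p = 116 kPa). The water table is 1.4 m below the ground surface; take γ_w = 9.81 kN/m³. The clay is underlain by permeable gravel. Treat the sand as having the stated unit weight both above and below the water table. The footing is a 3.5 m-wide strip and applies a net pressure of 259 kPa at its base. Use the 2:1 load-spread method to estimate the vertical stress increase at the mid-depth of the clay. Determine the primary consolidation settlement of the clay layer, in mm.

S_c ≈ 134 mm

Mid-depth of clay below the ground surface: z = 3.1 + 3.5/2 = 4.85 m.
Total vertical stress at mid-clay: σ_v = 18.6×3.1 + 16.2×1.75 = 86.01 kPa.
Pore pressure: u = 9.81×(4.85 − 1.4) = 33.845 kPa.
Initial effective stress: σ'_0 = σ_v − u = 86.01 − 33.845 = 52.165 kPa.
Stress increase at mid-clay by the 2:1 spreading method:
Δσ = qB/(B+z) = 259×3.5/(3.5+4.85) = 108.56 kPa
Final effective stress: σ'_f = 52.165 + 108.56 = 160.72 kPa.
σ'_f = 160.72 > σ'_p = 116 kPa, so the stress path crosses the preconsolidation pressure — recompression up to σ'_p, then virgin compression beyond:
S_c = H/(1+e₀)·[C_r·log₁₀(σ'_p/σ'_0) + C_c·log₁₀(σ'_f/σ'_p)]
    = 3.5/1.92 × [0.082×log₁₀(116/52.165) + 0.32×log₁₀(160.72/116)]
    = 1.8229 × [0.02846 + 0.045316] = 0.1345 m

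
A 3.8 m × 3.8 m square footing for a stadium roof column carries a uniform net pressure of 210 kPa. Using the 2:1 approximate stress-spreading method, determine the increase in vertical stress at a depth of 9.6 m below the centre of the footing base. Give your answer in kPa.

Δσ_z ≈ 16.9 kPa

By the 2:1 method the load spreads at 1 horizontal : 2 vertical, so at depth z the loaded area has grown by z in each plan dimension:
Δσ = qBL/((B+z)(L+z)) = 210×3.8×3.8/((3.8+9.6)(3.8+9.6)) = 16.888 kPa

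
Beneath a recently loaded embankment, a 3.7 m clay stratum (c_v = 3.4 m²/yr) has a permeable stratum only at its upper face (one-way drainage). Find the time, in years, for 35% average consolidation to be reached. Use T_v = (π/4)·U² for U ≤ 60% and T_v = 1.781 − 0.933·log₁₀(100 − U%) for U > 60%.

t ≈ 0.387 years

Drainage path length: H_d = H = 3.7 m (single drainage).
U ≤ 60%: T_v = (π/4)·U² = (π/4)×0.35² = 0.096211.
t = T_v·H_d²/c_v = 0.096211×3.7²/3.4 = 0.3874 years.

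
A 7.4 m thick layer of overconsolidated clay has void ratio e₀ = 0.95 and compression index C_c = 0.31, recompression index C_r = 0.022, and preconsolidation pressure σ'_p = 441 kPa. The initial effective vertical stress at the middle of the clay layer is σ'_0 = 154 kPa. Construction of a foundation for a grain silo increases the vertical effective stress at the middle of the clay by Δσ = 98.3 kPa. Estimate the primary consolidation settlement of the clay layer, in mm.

Final effective stress: σ'_f = 154 + 98.3 = 252.3 kPa.
σ'_f = 252.3 ≤ σ'_p = 441 kPa, so the clay remains overconsolidated and only the recompression index applies:
S_c = C_r·H/(1+e₀)·log₁₀(σ'_f/σ'_0) = 0.022×7.4/1.95×log₁₀(252.3/154)
    = 0.083488 × 0.2144 = 0.0179 m

S_c ≈ 17.9 mm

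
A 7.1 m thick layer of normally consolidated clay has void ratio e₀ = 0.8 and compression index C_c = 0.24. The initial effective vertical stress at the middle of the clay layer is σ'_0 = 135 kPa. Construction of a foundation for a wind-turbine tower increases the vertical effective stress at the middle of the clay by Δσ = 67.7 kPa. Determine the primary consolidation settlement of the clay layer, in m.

Final effective stress: σ'_f = σ'_0 + Δσ = 135 + 67.7 = 202.7 kPa.
Normally consolidated clay, so the full stress increment lies on the virgin compression line:
S_c = C_c·H/(1+e₀)·log₁₀(σ'_f/σ'_0) = 0.24×7.1/(1+0.8)×log₁₀(202.7/135)
    = 0.94667 × 0.17652 = 0.1671 m

S_c ≈ 0.167 m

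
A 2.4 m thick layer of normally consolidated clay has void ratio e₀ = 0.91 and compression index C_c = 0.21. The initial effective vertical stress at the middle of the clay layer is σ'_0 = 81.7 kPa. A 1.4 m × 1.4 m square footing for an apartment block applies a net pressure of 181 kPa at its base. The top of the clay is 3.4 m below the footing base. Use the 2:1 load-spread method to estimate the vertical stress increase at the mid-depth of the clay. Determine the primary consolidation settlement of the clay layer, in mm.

S_c ≈ 13 mm

Mid-depth of clay below the footing base: z = 3.4 + 2.4/2 = 4.6 m.
Stress increase at mid-clay by the 2:1 spreading method:
Δσ = qBL/((B+z)(L+z)) = 181×1.4×1.4/((1.4+4.6)(1.4+4.6)) = 9.8544 kPa
Final effective stress: σ'_f = σ'_0 + Δσ = 81.7 + 9.8544 = 91.554 kPa.
Normally consolidated clay, so the full stress increment lies on the virgin compression line:
S_c = C_c·H/(1+e₀)·log₁₀(σ'_f/σ'_0) = 0.21×2.4/(1+0.91)×log₁₀(91.554/81.7)
    = 0.26387 × 0.049455 = 0.01305 m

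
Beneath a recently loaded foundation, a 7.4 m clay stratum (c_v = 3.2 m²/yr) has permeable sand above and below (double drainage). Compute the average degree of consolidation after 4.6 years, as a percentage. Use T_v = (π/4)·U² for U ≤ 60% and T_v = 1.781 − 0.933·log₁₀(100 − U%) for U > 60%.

Drainage path length: H_d = H/2 = 3.7 m (double drainage).
T_v = c_v·t/H_d² = 3.2×4.6/3.7² = 1.0752.
T_v = 1.0752 corresponds to the U > 60% branch:
U = 1 − 10^((1.781 − T_v)/0.933)/100 = 0.9429

U ≈ 94.3 %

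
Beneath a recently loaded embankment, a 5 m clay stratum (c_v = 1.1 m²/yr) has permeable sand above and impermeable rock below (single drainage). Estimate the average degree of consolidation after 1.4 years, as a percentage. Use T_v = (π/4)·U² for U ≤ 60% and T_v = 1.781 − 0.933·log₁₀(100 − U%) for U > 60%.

Drainage path length: H_d = H = 5 m (single drainage).
T_v = c_v·t/H_d² = 1.1×1.4/5² = 0.0616.
T_v = 0.0616 corresponds to the U ≤ 60% branch:
U = √(4T_v/π) = 0.2801

U ≈ 28 %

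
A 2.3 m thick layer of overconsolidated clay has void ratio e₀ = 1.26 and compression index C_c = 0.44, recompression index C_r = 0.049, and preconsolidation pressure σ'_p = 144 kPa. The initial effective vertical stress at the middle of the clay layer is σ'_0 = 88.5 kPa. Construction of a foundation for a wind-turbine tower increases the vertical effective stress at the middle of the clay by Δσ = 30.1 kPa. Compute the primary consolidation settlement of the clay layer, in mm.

Final effective stress: σ'_f = 88.5 + 30.1 = 118.6 kPa.
σ'_f = 118.6 ≤ σ'_p = 144 kPa, so the clay remains overconsolidated and only the recompression index applies:
S_c = C_r·H/(1+e₀)·log₁₀(σ'_f/σ'_0) = 0.049×2.3/2.26×log₁₀(118.6/88.5)
    = 0.049867 × 0.12714 = 0.00634 m

S_c ≈ 6.34 mm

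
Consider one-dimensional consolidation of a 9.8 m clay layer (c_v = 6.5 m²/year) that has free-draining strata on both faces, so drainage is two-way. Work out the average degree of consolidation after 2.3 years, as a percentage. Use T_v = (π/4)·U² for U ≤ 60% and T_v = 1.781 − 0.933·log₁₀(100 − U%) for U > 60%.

Drainage path length: H_d = H/2 = 4.9 m (double drainage).
T_v = c_v·t/H_d² = 6.5×2.3/4.9² = 0.62266.
T_v = 0.62266 corresponds to the U > 60% branch:
U = 1 − 10^((1.781 − T_v)/0.933)/100 = 0.8256

U ≈ 82.6 %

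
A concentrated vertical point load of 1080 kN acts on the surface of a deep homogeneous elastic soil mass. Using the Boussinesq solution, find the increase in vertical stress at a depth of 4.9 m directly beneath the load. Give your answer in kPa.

Boussinesq vertical stress below a point load on an elastic half-space:
Δσ_z = 3P/(2πz²) · [1 + (r/z)²]^(−5/2)
r/z = 0/4.9 = 0; [1+(r/z)²]^(−5/2) = 1.
Δσ_z = 3×1080/(2π×4.9²) × 1 = 21.477 × 1 = 21.48 kPa

Δσ_z ≈ 21.5 kPa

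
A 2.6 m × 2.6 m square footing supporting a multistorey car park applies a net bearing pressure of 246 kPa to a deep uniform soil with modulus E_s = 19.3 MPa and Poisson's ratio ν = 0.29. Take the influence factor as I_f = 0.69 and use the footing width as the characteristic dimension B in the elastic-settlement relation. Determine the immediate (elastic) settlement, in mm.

S_e ≈ 20.9 mm

Immediate (elastic) settlement: S_e = q·B·(1−ν²)/E_s · I_f.
E_s = 19.3 MPa = 19300 kPa.
S_e = 246 × 2.6 × (1 − 0.29²) / 19300 × 0.69
    = 246 × 2.6 × 0.9159 / 19300 × 0.69
    = 0.02094 m = 20.94 mm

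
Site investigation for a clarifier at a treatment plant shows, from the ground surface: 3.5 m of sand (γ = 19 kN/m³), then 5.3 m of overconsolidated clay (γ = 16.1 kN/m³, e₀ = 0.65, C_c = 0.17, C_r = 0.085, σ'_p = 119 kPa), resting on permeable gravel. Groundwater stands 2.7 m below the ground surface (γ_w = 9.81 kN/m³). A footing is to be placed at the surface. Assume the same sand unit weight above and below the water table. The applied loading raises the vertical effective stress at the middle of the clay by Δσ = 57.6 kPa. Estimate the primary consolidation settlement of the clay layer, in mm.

S_c ≈ 80.5 mm

Mid-depth of clay below the ground surface: z = 3.5 + 5.3/2 = 6.15 m.
Total vertical stress at mid-clay: σ_v = 19×3.5 + 16.1×2.65 = 109.16 kPa.
Pore pressure: u = 9.81×(6.15 − 2.7) = 33.845 kPa.
Initial effective stress: σ'_0 = σ_v − u = 109.16 − 33.845 = 75.315 kPa.
Final effective stress: σ'_f = 75.315 + 57.6 = 132.91 kPa.
σ'_f = 132.91 > σ'_p = 119 kPa, so the stress path crosses the preconsolidation pressure — recompression up to σ'_p, then virgin compression beyond:
S_c = H/(1+e₀)·[C_r·log₁₀(σ'_p/σ'_0) + C_c·log₁₀(σ'_f/σ'_p)]
    = 5.3/1.65 × [0.085×log₁₀(119/75.315) + 0.17×log₁₀(132.91/119)]
    = 3.2121 × [0.016887 + 0.0081618] = 0.08046 m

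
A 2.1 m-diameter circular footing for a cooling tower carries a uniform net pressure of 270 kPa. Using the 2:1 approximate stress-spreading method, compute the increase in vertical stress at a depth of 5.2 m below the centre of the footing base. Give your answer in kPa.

By the 2:1 method the load spreads at 1 horizontal : 2 vertical, so at depth z the loaded area has grown by z in each plan dimension:
Δσ ≈ qD²/(D+z)² = 270×2.1²/(2.1+5.2)² = 22.344 kPa

Δσ_z ≈ 22.3 kPa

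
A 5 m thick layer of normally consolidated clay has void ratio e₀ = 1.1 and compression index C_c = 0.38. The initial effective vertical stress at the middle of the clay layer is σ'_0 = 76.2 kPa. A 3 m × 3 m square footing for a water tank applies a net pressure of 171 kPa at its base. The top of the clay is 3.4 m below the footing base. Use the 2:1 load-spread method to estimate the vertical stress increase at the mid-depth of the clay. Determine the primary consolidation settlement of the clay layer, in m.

Mid-depth of clay below the footing base: z = 3.4 + 5/2 = 5.9 m.
Stress increase at mid-clay by the 2:1 spreading method:
Δσ = qBL/((B+z)(L+z)) = 171×3×3/((3+5.9)(3+5.9)) = 19.429 kPa
Final effective stress: σ'_f = σ'_0 + Δσ = 76.2 + 19.429 = 95.629 kPa.
Normally consolidated clay, so the full stress increment lies on the virgin compression line:
S_c = C_c·H/(1+e₀)·log₁₀(σ'_f/σ'_0) = 0.38×5/(1+1.1)×log₁₀(95.629/76.2)
    = 0.90476 × 0.098635 = 0.08924 m

S_c ≈ 0.0892 m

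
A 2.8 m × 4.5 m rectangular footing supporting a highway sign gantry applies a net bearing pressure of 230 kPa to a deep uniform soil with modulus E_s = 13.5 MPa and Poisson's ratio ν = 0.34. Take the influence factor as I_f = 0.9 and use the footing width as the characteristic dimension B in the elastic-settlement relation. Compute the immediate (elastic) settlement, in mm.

S_e ≈ 38 mm

Immediate (elastic) settlement: S_e = q·B·(1−ν²)/E_s · I_f.
E_s = 13.5 MPa = 13500 kPa.
S_e = 230 × 2.8 × (1 − 0.34²) / 13500 × 0.9
    = 230 × 2.8 × 0.8844 / 13500 × 0.9
    = 0.03797 m = 37.97 mm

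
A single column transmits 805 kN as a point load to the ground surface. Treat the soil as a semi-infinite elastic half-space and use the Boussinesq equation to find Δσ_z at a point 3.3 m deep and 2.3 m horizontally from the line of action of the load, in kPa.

Δσ_z ≈ 13.1 kPa

Boussinesq vertical stress below a point load on an elastic half-space:
Δσ_z = 3P/(2πz²) · [1 + (r/z)²]^(−5/2)
r/z = 2.3/3.3 = 0.69697; [1+(r/z)²]^(−5/2) = 0.37164.
Δσ_z = 3×805/(2π×3.3²) × 0.37164 = 35.295 × 0.37164 = 13.12 kPa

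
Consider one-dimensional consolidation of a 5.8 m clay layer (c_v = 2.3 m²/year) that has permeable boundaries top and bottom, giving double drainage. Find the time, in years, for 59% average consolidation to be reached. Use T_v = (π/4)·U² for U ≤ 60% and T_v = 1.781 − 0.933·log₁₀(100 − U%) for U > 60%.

t ≈ 1 years

Drainage path length: H_d = H/2 = 2.9 m (double drainage).
U ≤ 60%: T_v = (π/4)·U² = (π/4)×0.59² = 0.2734.
t = T_v·H_d²/c_v = 0.2734×2.9²/2.3 = 0.9997 years.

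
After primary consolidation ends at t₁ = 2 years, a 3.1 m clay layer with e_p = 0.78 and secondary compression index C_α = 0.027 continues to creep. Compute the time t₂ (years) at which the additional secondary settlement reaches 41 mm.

t₂ ≈ 14.9 years

S_s = C_α·H/(1+e_p)·log₁₀(t₂/t₁) ⇒ log₁₀(t₂/t₁) = S_s·(1+e_p)/(C_α·H).
log₁₀(t₂/t₁) = 0.041 × (1+0.78) / (0.027×3.1) = 0.8719
t₂ = t₁ × 10^0.8719 = 2 × 7.446 = 14.89 years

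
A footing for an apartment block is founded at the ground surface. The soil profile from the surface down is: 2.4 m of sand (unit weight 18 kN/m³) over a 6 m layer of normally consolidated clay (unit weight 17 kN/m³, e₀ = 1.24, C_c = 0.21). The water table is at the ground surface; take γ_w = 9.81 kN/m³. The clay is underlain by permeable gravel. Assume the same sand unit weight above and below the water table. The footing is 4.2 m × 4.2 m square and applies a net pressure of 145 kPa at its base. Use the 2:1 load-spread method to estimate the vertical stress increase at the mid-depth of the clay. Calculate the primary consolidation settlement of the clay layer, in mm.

Mid-depth of clay below the ground surface: z = 2.4 + 6/2 = 5.4 m.
Total vertical stress at mid-clay: σ_v = 18×2.4 + 17×3 = 94.2 kPa.
Pore pressure: u = 9.81×(5.4 − 0) = 52.974 kPa.
Initial effective stress: σ'_0 = σ_v − u = 94.2 − 52.974 = 41.226 kPa.
Stress increase at mid-clay by the 2:1 spreading method:
Δσ = qBL/((B+z)(L+z)) = 145×4.2×4.2/((4.2+5.4)(4.2+5.4)) = 27.754 kPa
Final effective stress: σ'_f = σ'_0 + Δσ = 41.226 + 27.754 = 68.98 kPa.
Normally consolidated clay, so the full stress increment lies on the virgin compression line:
S_c = C_c·H/(1+e₀)·log₁₀(σ'_f/σ'_0) = 0.21×6/(1+1.24)×log₁₀(68.98/41.226)
    = 0.5625 × 0.22355 = 0.1257 m

S_c ≈ 126 mm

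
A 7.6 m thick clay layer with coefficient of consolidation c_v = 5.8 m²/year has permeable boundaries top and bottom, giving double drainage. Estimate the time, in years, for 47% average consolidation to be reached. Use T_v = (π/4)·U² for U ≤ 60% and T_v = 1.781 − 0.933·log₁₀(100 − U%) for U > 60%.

Drainage path length: H_d = H/2 = 3.8 m (double drainage).
U ≤ 60%: T_v = (π/4)·U² = (π/4)×0.47² = 0.17349.
t = T_v·H_d²/c_v = 0.17349×3.8²/5.8 = 0.4319 years.

t ≈ 0.432 years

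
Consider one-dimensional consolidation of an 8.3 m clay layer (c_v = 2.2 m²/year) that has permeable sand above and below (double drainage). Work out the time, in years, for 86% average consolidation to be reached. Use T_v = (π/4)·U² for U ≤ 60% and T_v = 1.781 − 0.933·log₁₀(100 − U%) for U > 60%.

Drainage path length: H_d = H/2 = 4.15 m (double drainage).
U > 60%: T_v = 1.781 − 0.933·log₁₀(100 − 86) = 0.71166.
t = T_v·H_d²/c_v = 0.71166×4.15²/2.2 = 5.571 years.

t ≈ 5.57 years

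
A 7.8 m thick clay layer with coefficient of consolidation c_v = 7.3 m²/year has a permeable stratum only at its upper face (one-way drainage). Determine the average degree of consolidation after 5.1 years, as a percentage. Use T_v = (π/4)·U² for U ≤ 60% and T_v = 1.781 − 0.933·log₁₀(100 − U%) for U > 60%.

Drainage path length: H_d = H = 7.8 m (single drainage).
T_v = c_v·t/H_d² = 7.3×5.1/7.8² = 0.61193.
T_v = 0.61193 corresponds to the U > 60% branch:
U = 1 − 10^((1.781 − T_v)/0.933)/100 = 0.8209

U ≈ 82.1 %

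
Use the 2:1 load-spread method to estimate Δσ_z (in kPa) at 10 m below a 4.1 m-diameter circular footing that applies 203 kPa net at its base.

By the 2:1 method the load spreads at 1 horizontal : 2 vertical, so at depth z the loaded area has grown by z in each plan dimension:
Δσ ≈ qD²/(D+z)² = 203×4.1²/(4.1+10)² = 17.164 kPa

Δσ_z ≈ 17.2 kPa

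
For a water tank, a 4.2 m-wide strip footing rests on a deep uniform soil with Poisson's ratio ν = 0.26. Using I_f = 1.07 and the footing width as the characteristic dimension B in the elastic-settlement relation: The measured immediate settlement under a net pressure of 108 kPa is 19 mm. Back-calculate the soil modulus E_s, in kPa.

E_s ≈ 23800 kPa

S_e = q·B·(1−ν²)/E_s · I_f  ⇒  E_s = q·B·(1−ν²)·I_f / S_e.
E_s = 108 × 4.2 × 0.9324 × 1.07 / 0.019 = 23820 kPa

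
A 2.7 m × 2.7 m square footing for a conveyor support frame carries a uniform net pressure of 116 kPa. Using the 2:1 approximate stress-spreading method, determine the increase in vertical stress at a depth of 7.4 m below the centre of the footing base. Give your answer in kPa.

Δσ_z ≈ 8.29 kPa

By the 2:1 method the load spreads at 1 horizontal : 2 vertical, so at depth z the loaded area has grown by z in each plan dimension:
Δσ = qBL/((B+z)(L+z)) = 116×2.7×2.7/((2.7+7.4)(2.7+7.4)) = 8.2898 kPa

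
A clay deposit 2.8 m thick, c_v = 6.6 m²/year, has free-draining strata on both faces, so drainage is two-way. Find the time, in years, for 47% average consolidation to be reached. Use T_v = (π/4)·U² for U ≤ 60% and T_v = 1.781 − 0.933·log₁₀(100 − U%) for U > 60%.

Drainage path length: H_d = H/2 = 1.4 m (double drainage).
U ≤ 60%: T_v = (π/4)·U² = (π/4)×0.47² = 0.17349.
t = T_v·H_d²/c_v = 0.17349×1.4²/6.6 = 0.05152 years.

t ≈ 0.0515 years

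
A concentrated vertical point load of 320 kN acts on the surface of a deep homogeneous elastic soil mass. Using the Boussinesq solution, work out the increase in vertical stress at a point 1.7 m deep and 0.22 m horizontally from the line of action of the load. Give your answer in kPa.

Boussinesq vertical stress below a point load on an elastic half-space:
Δσ_z = 3P/(2πz²) · [1 + (r/z)²]^(−5/2)
r/z = 0.22/1.7 = 0.12941; [1+(r/z)²]^(−5/2) = 0.95933.
Δσ_z = 3×320/(2π×1.7²) × 0.95933 = 52.868 × 0.95933 = 50.72 kPa

Δσ_z ≈ 50.7 kPa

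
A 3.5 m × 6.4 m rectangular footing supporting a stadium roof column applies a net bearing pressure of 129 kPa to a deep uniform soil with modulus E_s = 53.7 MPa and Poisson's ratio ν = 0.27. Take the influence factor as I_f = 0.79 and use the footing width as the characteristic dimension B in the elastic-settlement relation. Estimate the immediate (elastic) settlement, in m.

Immediate (elastic) settlement: S_e = q·B·(1−ν²)/E_s · I_f.
E_s = 53.7 MPa = 53700 kPa.
S_e = 129 × 3.5 × (1 − 0.27²) / 53700 × 0.79
    = 129 × 3.5 × 0.9271 / 53700 × 0.79
    = 0.006158 m

S_e ≈ 0.00616 m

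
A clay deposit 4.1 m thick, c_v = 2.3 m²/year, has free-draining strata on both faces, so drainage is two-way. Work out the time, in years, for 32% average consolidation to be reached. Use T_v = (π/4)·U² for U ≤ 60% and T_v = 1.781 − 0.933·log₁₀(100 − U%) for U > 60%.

t ≈ 0.147 years

Drainage path length: H_d = H/2 = 2.05 m (double drainage).
U ≤ 60%: T_v = (π/4)·U² = (π/4)×0.32² = 0.080425.
t = T_v·H_d²/c_v = 0.080425×2.05²/2.3 = 0.147 years.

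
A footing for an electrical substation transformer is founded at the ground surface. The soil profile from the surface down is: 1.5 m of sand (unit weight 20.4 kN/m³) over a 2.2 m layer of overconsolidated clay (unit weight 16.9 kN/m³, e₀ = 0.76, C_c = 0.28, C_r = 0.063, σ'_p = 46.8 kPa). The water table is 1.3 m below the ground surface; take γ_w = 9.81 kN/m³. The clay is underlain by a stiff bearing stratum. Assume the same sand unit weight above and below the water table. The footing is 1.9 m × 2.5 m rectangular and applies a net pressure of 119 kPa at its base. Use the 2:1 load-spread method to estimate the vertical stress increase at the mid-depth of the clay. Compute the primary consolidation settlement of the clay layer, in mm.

S_c ≈ 49 mm

Mid-depth of clay below the ground surface: z = 1.5 + 2.2/2 = 2.6 m.
Total vertical stress at mid-clay: σ_v = 20.4×1.5 + 16.9×1.1 = 49.19 kPa.
Pore pressure: u = 9.81×(2.6 − 1.3) = 12.753 kPa.
Initial effective stress: σ'_0 = σ_v − u = 49.19 − 12.753 = 36.437 kPa.
Stress increase at mid-clay by the 2:1 spreading method:
Δσ = qBL/((B+z)(L+z)) = 119×1.9×2.5/((1.9+2.6)(2.5+2.6)) = 24.63 kPa
Final effective stress: σ'_f = 36.437 + 24.63 = 61.067 kPa.
σ'_f = 61.067 > σ'_p = 46.8 kPa, so the stress path crosses the preconsolidation pressure — recompression up to σ'_p, then virgin compression beyond:
S_c = H/(1+e₀)·[C_r·log₁₀(σ'_p/σ'_0) + C_c·log₁₀(σ'_f/σ'_p)]
    = 2.2/1.76 × [0.063×log₁₀(46.8/36.437) + 0.28×log₁₀(61.067/46.8)]
    = 1.25 × [0.0068483 + 0.032357] = 0.04901 m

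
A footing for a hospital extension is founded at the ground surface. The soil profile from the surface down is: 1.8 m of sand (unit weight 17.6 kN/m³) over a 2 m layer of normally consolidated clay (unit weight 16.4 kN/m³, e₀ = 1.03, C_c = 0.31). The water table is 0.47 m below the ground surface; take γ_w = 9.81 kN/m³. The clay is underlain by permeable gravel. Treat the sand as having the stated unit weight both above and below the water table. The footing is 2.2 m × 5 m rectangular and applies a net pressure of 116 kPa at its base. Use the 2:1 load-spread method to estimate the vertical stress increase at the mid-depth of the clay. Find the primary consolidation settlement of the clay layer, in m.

S_c ≈ 0.11 m

Mid-depth of clay below the ground surface: z = 1.8 + 2/2 = 2.8 m.
Total vertical stress at mid-clay: σ_v = 17.6×1.8 + 16.4×1 = 48.08 kPa.
Pore pressure: u = 9.81×(2.8 − 0.47) = 22.857 kPa.
Initial effective stress: σ'_0 = σ_v − u = 48.08 − 22.857 = 25.223 kPa.
Stress increase at mid-clay by the 2:1 spreading method:
Δσ = qBL/((B+z)(L+z)) = 116×2.2×5/((2.2+2.8)(5+2.8)) = 32.718 kPa
Final effective stress: σ'_f = σ'_0 + Δσ = 25.223 + 32.718 = 57.941 kPa.
Normally consolidated clay, so the full stress increment lies on the virgin compression line:
S_c = C_c·H/(1+e₀)·log₁₀(σ'_f/σ'_0) = 0.31×2/(1+1.03)×log₁₀(57.941/25.223)
    = 0.30542 × 0.36119 = 0.1103 m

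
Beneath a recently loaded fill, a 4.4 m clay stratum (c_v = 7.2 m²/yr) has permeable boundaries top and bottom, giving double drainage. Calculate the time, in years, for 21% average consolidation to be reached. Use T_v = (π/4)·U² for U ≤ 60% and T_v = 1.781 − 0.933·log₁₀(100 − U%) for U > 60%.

t ≈ 0.0233 years

Drainage path length: H_d = H/2 = 2.2 m (double drainage).
U ≤ 60%: T_v = (π/4)·U² = (π/4)×0.21² = 0.034636.
t = T_v·H_d²/c_v = 0.034636×2.2²/7.2 = 0.02328 years.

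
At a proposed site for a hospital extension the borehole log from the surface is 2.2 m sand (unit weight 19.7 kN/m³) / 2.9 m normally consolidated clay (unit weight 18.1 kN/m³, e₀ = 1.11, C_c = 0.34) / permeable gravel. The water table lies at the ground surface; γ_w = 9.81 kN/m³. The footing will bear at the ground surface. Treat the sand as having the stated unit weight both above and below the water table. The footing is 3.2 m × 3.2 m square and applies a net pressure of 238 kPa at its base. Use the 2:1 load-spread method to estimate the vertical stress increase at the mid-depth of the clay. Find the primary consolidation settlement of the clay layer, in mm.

Mid-depth of clay below the ground surface: z = 2.2 + 2.9/2 = 3.65 m.
Total vertical stress at mid-clay: σ_v = 19.7×2.2 + 18.1×1.45 = 69.585 kPa.
Pore pressure: u = 9.81×(3.65 − 0) = 35.806 kPa.
Initial effective stress: σ'_0 = σ_v − u = 69.585 − 35.806 = 33.779 kPa.
Stress increase at mid-clay by the 2:1 spreading method:
Δσ = qBL/((B+z)(L+z)) = 238×3.2×3.2/((3.2+3.65)(3.2+3.65)) = 51.939 kPa
Final effective stress: σ'_f = σ'_0 + Δσ = 33.779 + 51.939 = 85.718 kPa.
Normally consolidated clay, so the full stress increment lies on the virgin compression line:
S_c = C_c·H/(1+e₀)·log₁₀(σ'_f/σ'_0) = 0.34×2.9/(1+1.11)×log₁₀(85.718/33.779)
    = 0.4673 × 0.40443 = 0.189 m

S_c ≈ 189 mm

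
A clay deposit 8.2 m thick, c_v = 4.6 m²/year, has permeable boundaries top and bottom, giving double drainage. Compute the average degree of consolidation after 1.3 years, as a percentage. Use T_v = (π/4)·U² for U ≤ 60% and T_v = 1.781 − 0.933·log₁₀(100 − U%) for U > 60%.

U ≈ 66.3 %

Drainage path length: H_d = H/2 = 4.1 m (double drainage).
T_v = c_v·t/H_d² = 4.6×1.3/4.1² = 0.35574.
T_v = 0.35574 corresponds to the U > 60% branch:
U = 1 − 10^((1.781 − T_v)/0.933)/100 = 0.663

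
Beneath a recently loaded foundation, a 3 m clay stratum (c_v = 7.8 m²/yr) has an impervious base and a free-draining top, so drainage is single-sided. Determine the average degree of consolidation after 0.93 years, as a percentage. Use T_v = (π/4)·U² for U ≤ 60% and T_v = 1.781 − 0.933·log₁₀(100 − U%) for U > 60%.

Drainage path length: H_d = H = 3 m (single drainage).
T_v = c_v·t/H_d² = 7.8×0.93/3² = 0.806.
T_v = 0.806 corresponds to the U > 60% branch:
U = 1 − 10^((1.781 − T_v)/0.933)/100 = 0.8891

U ≈ 88.9 %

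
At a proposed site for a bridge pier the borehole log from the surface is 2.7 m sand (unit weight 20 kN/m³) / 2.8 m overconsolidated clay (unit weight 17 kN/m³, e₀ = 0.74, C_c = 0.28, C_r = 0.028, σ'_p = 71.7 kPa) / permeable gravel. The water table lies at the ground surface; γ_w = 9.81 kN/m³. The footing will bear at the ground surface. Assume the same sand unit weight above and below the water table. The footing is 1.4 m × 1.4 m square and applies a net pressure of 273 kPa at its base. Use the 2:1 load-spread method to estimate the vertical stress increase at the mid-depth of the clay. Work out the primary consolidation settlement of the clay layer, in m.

S_c ≈ 0.00755 m

Mid-depth of clay below the ground surface: z = 2.7 + 2.8/2 = 4.1 m.
Total vertical stress at mid-clay: σ_v = 20×2.7 + 17×1.4 = 77.8 kPa.
Pore pressure: u = 9.81×(4.1 − 0) = 40.221 kPa.
Initial effective stress: σ'_0 = σ_v − u = 77.8 − 40.221 = 37.579 kPa.
Stress increase at mid-clay by the 2:1 spreading method:
Δσ = qBL/((B+z)(L+z)) = 273×1.4×1.4/((1.4+4.1)(1.4+4.1)) = 17.689 kPa
Final effective stress: σ'_f = 37.579 + 17.689 = 55.268 kPa.
σ'_f = 55.268 ≤ σ'_p = 71.7 kPa, so the clay remains overconsolidated and only the recompression index applies:
S_c = C_r·H/(1+e₀)·log₁₀(σ'_f/σ'_0) = 0.028×2.8/1.74×log₁₀(55.268/37.579)
    = 0.045058 × 0.16753 = 0.007548 m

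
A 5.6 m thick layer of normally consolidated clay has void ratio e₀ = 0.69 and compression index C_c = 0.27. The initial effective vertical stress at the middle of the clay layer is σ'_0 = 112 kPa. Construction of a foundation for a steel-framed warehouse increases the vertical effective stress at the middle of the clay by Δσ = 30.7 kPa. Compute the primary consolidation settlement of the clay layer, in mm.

S_c ≈ 94.1 mm

Final effective stress: σ'_f = σ'_0 + Δσ = 112 + 30.7 = 142.7 kPa.
Normally consolidated clay, so the full stress increment lies on the virgin compression line:
S_c = C_c·H/(1+e₀)·log₁₀(σ'_f/σ'_0) = 0.27×5.6/(1+0.69)×log₁₀(142.7/112)
    = 0.89467 × 0.10521 = 0.09413 m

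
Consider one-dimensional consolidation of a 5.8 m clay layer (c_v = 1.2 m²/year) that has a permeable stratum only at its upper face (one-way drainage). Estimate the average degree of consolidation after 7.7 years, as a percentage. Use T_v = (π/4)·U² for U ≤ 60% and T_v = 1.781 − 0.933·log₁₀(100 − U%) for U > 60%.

Drainage path length: H_d = H = 5.8 m (single drainage).
T_v = c_v·t/H_d² = 1.2×7.7/5.8² = 0.27467.
T_v = 0.27467 corresponds to the U ≤ 60% branch:
U = √(4T_v/π) = 0.5914

U ≈ 59.1 %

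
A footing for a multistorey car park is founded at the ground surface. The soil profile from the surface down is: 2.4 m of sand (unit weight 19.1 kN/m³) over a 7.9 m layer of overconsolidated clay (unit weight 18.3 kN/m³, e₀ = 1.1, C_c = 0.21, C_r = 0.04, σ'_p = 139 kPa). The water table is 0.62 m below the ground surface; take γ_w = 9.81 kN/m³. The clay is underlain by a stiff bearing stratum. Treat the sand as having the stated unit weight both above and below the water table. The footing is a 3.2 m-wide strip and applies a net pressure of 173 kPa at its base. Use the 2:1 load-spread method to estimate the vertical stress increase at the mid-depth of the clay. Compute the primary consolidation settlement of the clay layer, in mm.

S_c ≈ 43.2 mm

Mid-depth of clay below the ground surface: z = 2.4 + 7.9/2 = 6.35 m.
Total vertical stress at mid-clay: σ_v = 19.1×2.4 + 18.3×3.95 = 118.13 kPa.
Pore pressure: u = 9.81×(6.35 − 0.62) = 56.211 kPa.
Initial effective stress: σ'_0 = σ_v − u = 118.13 − 56.211 = 61.919 kPa.
Stress increase at mid-clay by the 2:1 spreading method:
Δσ = qB/(B+z) = 173×3.2/(3.2+6.35) = 57.969 kPa
Final effective stress: σ'_f = 61.919 + 57.969 = 119.89 kPa.
σ'_f = 119.89 ≤ σ'_p = 139 kPa, so the clay remains overconsolidated and only the recompression index applies:
S_c = C_r·H/(1+e₀)·log₁₀(σ'_f/σ'_0) = 0.04×7.9/2.1×log₁₀(119.89/61.919)
    = 0.15048 × 0.28696 = 0.04318 m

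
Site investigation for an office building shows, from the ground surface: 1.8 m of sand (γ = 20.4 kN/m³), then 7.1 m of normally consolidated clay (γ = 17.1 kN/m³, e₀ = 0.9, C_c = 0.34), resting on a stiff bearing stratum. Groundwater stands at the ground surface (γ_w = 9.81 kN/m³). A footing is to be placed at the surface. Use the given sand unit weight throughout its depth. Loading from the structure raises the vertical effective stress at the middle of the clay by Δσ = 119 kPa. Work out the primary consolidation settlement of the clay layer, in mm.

S_c ≈ 714 mm

Mid-depth of clay below the ground surface: z = 1.8 + 7.1/2 = 5.35 m.
Total vertical stress at mid-clay: σ_v = 20.4×1.8 + 17.1×3.55 = 97.425 kPa.
Pore pressure: u = 9.81×(5.35 − 0) = 52.483 kPa.
Initial effective stress: σ'_0 = σ_v − u = 97.425 − 52.483 = 44.942 kPa.
Final effective stress: σ'_f = σ'_0 + Δσ = 44.942 + 119 = 163.94 kPa.
Normally consolidated clay, so the full stress increment lies on the virgin compression line:
S_c = C_c·H/(1+e₀)·log₁₀(σ'_f/σ'_0) = 0.34×7.1/(1+0.9)×log₁₀(163.94/44.942)
    = 1.2705 × 0.56203 = 0.7141 m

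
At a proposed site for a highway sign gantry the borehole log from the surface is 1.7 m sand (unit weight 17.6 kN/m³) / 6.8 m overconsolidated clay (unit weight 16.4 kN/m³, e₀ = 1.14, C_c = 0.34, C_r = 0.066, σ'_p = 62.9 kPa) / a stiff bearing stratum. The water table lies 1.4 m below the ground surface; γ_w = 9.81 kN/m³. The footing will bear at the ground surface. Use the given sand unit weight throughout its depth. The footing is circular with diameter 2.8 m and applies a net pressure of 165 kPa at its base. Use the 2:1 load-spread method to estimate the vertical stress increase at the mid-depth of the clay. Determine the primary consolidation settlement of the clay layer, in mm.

Mid-depth of clay below the ground surface: z = 1.7 + 6.8/2 = 5.1 m.
Total vertical stress at mid-clay: σ_v = 17.6×1.7 + 16.4×3.4 = 85.68 kPa.
Pore pressure: u = 9.81×(5.1 − 1.4) = 36.297 kPa.
Initial effective stress: σ'_0 = σ_v − u = 85.68 − 36.297 = 49.383 kPa.
Stress increase at mid-clay by the 2:1 spreading method:
Δσ ≈ qD²/(D+z)² = 165×2.8²/(2.8+5.1)² = 20.727 kPa
Final effective stress: σ'_f = 49.383 + 20.727 = 70.11 kPa.
σ'_f = 70.11 > σ'_p = 62.9 kPa, so the stress path crosses the preconsolidation pressure — recompression up to σ'_p, then virgin compression beyond:
S_c = H/(1+e₀)·[C_r·log₁₀(σ'_p/σ'_0) + C_c·log₁₀(σ'_f/σ'_p)]
    = 6.8/2.14 × [0.066×log₁₀(62.9/49.383) + 0.34×log₁₀(70.11/62.9)]
    = 3.1776 × [0.0069348 + 0.016024] = 0.07295 m

S_c ≈ 73 mm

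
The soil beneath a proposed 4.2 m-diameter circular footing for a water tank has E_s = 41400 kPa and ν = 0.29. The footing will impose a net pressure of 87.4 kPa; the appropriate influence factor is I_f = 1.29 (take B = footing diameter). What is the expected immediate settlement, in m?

Immediate (elastic) settlement: S_e = q·B·(1−ν²)/E_s · I_f.
S_e = 87.4 × 4.2 × (1 − 0.29²) / 41400 × 1.29
    = 87.4 × 4.2 × 0.9159 / 41400 × 1.29
    = 0.01048 m

S_e ≈ 0.0105 m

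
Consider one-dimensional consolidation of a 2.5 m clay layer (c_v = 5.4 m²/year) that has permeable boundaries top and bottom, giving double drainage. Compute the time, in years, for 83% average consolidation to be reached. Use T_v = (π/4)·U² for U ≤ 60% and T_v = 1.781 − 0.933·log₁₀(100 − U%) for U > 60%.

t ≈ 0.183 years

Drainage path length: H_d = H/2 = 1.25 m (double drainage).
U > 60%: T_v = 1.781 − 0.933·log₁₀(100 − 83) = 0.63299.
t = T_v·H_d²/c_v = 0.63299×1.25²/5.4 = 0.1832 years.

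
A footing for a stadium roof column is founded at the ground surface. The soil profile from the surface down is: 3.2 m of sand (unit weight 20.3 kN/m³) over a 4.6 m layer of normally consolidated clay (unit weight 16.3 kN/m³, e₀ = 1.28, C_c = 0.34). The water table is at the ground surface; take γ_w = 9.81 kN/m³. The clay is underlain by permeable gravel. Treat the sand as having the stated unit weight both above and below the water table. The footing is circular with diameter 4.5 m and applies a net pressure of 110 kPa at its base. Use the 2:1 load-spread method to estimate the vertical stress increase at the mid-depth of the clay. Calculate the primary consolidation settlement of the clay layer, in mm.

Mid-depth of clay below the ground surface: z = 3.2 + 4.6/2 = 5.5 m.
Total vertical stress at mid-clay: σ_v = 20.3×3.2 + 16.3×2.3 = 102.45 kPa.
Pore pressure: u = 9.81×(5.5 − 0) = 53.955 kPa.
Initial effective stress: σ'_0 = σ_v − u = 102.45 − 53.955 = 48.495 kPa.
Stress increase at mid-clay by the 2:1 spreading method:
Δσ ≈ qD²/(D+z)² = 110×4.5²/(4.5+5.5)² = 22.275 kPa
Final effective stress: σ'_f = σ'_0 + Δσ = 48.495 + 22.275 = 70.77 kPa.
Normally consolidated clay, so the full stress increment lies on the virgin compression line:
S_c = C_c·H/(1+e₀)·log₁₀(σ'_f/σ'_0) = 0.34×4.6/(1+1.28)×log₁₀(70.77/48.495)
    = 0.68596 × 0.16415 = 0.1126 m

S_c ≈ 113 mm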